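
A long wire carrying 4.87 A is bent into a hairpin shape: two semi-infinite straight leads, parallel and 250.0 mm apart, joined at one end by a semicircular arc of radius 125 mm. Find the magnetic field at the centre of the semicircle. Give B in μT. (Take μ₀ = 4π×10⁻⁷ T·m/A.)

The semicircular arc contributes B_arc = μ₀I·π/(4πR) = μ₀I/(4R) = 1.22×10⁻⁵ T.
Each semi-infinite lead is at perpendicular distance R = 0.125 m from the centre, with the perpendicular foot at its near end, so it contributes μ₀I/(4πR); both point the same way, together 7.79×10⁻⁶ T.
Arc and leads all point the same direction: B = 1.22×10⁻⁵ + 7.79×10⁻⁶ = 2.00×10⁻⁵ T.

B ≈ 20.0 μT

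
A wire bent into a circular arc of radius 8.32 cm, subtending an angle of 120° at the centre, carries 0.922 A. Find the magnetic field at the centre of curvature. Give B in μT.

The Biot–Savart field of a circular arc at its centre is B = μ₀Iφ/(4πR), with φ = 2.094 rad.
B = (4π×10⁻⁷ × 0.922 × 2.094) / (4π × 0.0832) = 2.32×10⁻⁶ T.

B ≈ 2.32 μT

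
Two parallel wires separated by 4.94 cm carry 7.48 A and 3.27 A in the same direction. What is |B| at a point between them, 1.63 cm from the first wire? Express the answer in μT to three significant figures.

B ≈ 72.0 μT

Each long wire gives B = μ₀I/(2πd). Distances are d₁ = 0.0163 m and d₂ = 0.0331 m.
B₁ = 9.18×10⁻⁵ T, B₂ = 1.98×10⁻⁵ T.
Between parallel currents the two contributions point in opposite directions, so they subtract. B = |B₁ − B₂| = |9.18×10⁻⁵ − 1.98×10⁻⁵| = 7.20×10⁻⁵ T.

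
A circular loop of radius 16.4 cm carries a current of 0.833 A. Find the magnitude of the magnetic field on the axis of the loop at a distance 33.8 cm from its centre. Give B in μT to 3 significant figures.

B ≈ 0.265 μT

On the axis of a circular loop, B = μ₀IR² / [2(R²+z²)^(3/2)].
R² + z² = (0.164)² + (0.338)² = 0.1411 m², and (R²+z²)^(3/2) = 5.30×10⁻² m³.
B = (4π×10⁻⁷ × 0.833 × 0.0269) / (2 × 5.30×10⁻²) = 2.65×10⁻⁷ T.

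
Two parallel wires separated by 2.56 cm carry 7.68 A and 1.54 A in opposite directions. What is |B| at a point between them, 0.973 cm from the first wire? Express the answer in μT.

Each long wire gives B = μ₀I/(2πd). Distances are d₁ = 0.00973 m and d₂ = 0.01587 m.
B₁ = 1.58×10⁻⁴ T, B₂ = 1.94×10⁻⁵ T.
Between antiparallel currents both contributions point the same way, so they add. B = B₁ + B₂ = 1.58×10⁻⁴ + 1.94×10⁻⁵ = 1.77×10⁻⁴ T.

B ≈ 177 μT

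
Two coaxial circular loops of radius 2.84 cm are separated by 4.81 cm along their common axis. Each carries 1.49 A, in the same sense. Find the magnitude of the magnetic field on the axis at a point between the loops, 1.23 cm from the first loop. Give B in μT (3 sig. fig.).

B ≈ 33.4 μT

Each loop contributes B = μ₀IR²/[2(R²+z²)^(3/2)] on the axis, with z measured from that loop.
Loop 1 (z = 0.0123 m): B₁ = 2.55×10⁻⁵ T. Loop 2 (z = 0.0358 m): B₂ = 7.91×10⁻⁶ T.
The fields add: B = B₁ + B₂ = 3.34×10⁻⁵ T.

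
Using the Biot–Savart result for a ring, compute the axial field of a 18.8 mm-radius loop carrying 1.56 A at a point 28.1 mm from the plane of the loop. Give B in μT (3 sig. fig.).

On the axis of a circular loop, B = μ₀IR² / [2(R²+z²)^(3/2)].
R² + z² = (0.0188)² + (0.0281)² = 0.001143 m², and (R²+z²)^(3/2) = 3.86×10⁻⁵ m³.
B = (4π×10⁻⁷ × 1.56 × 0.0003534) / (2 × 3.86×10⁻⁵) = 8.96×10⁻⁶ T.

B ≈ 8.96 μT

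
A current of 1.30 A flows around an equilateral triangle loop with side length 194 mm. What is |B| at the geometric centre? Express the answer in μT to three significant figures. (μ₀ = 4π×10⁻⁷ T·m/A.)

Each side is a finite straight segment at perpendicular distance d = a/(2 tan(π/3)) = 0.056 m from the centre, with end-angles ±π/3.
One side contributes B₁ = (μ₀I/4πd)·2 sin(π/3) = 4.02×10⁻⁶ T.
All 3 sides add in the same direction: B = 3 × 4.02×10⁻⁶ = 1.21×10⁻⁵ T.

B ≈ 12.1 μT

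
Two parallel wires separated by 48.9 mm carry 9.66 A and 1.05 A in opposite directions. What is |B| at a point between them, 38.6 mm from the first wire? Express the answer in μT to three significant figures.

Each long wire gives B = μ₀I/(2πd). Distances are d₁ = 0.0386 m and d₂ = 0.0103 m.
B₁ = 5.01×10⁻⁵ T, B₂ = 2.04×10⁻⁵ T.
Between antiparallel currents both contributions point the same way, so they add. B = B₁ + B₂ = 5.01×10⁻⁵ + 2.04×10⁻⁵ = 7.04×10⁻⁵ T.

B ≈ 70.4 μT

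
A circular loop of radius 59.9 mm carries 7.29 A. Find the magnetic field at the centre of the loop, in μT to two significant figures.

B ≈ 76 μT

At the centre of a circular loop the Biot–Savart law gives B = μ₀I/(2R).
B = (4π×10⁻⁷ × 7.29) / (2 × 0.0599) = 7.65×10⁻⁵ T.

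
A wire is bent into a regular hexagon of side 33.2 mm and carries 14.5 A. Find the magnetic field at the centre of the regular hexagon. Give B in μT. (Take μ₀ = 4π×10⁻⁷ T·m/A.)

B ≈ 303 μT

Each side is a finite straight segment at perpendicular distance d = a/(2 tan(π/6)) = 0.02875 m from the centre, with end-angles ±π/6.
One side contributes B₁ = (μ₀I/4πd)·2 sin(π/6) = 5.04×10⁻⁵ T.
All 6 sides add in the same direction: B = 6 × 5.04×10⁻⁵ = 3.03×10⁻⁴ T.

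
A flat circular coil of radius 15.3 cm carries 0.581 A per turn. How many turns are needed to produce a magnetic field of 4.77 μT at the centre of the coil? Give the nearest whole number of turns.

For an N-turn coil, B = Nμ₀I/(2R). A single turn gives B₁ = 2.39×10⁻⁶ T with R = 0.153 m.
N = B/B₁ = 4.77×10⁻⁶ / 2.39×10⁻⁶ = 2.00.

N = 2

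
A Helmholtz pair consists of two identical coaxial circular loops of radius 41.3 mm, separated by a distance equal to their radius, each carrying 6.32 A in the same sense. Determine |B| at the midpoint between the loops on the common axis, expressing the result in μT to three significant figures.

Each loop contributes B = μ₀IR²/[2(R²+z²)^(3/2)] on the axis, with z measured from that loop.
Loop 1 (z = 0.02065 m): B₁ = 6.88×10⁻⁵ T. Loop 2 (z = 0.02065 m): B₂ = 6.88×10⁻⁵ T.
The fields add: B = B₁ + B₂ = 1.38×10⁻⁴ T.

B ≈ 138 μT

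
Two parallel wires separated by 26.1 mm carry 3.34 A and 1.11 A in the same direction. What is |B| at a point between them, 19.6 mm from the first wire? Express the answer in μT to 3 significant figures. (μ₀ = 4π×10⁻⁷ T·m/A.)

Each long wire gives B = μ₀I/(2πd). Distances are d₁ = 0.0196 m and d₂ = 0.0065 m.
B₁ = 3.41×10⁻⁵ T, B₂ = 3.42×10⁻⁵ T.
Between parallel currents the two contributions point in opposite directions, so they subtract. B = |B₁ − B₂| = |3.41×10⁻⁵ − 3.42×10⁻⁵| = 7.22×10⁻⁸ T.

B ≈ 0.0722 μT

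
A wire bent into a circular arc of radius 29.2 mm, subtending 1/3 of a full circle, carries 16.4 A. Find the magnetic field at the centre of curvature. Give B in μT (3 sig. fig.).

The Biot–Savart field of a circular arc at its centre is B = μ₀Iφ/(4πR), with φ = 2.094 rad.
B = (4π×10⁻⁷ × 16.4 × 2.094) / (4π × 0.0292) = 1.18×10⁻⁴ T.

B ≈ 118 μT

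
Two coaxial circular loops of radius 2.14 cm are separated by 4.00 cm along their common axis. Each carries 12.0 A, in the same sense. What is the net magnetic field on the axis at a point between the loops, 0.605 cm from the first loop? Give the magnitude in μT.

B ≈ 367 μT

Each loop contributes B = μ₀IR²/[2(R²+z²)^(3/2)] on the axis, with z measured from that loop.
Loop 1 (z = 0.00605 m): B₁ = 3.14×10⁻⁴ T. Loop 2 (z = 0.03395 m): B₂ = 5.34×10⁻⁵ T.
The fields add: B = B₁ + B₂ = 3.67×10⁻⁴ T.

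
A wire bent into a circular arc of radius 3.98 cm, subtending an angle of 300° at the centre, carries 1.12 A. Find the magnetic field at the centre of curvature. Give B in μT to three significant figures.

The Biot–Savart field of a circular arc at its centre is B = μ₀Iφ/(4πR), with φ = 5.236 rad.
B = (4π×10⁻⁷ × 1.12 × 5.236) / (4π × 0.0398) = 1.47×10⁻⁵ T.

B ≈ 14.7 μT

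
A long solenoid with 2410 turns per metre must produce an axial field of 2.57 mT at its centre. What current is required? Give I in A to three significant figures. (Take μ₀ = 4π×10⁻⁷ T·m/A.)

Inside a long solenoid B = μ₀nI with n = 2410 m⁻¹, so I = B/(μ₀n).
I = 2.57×10⁻³ / (4π×10⁻⁷ × 2410) = 0.849 A.

I ≈ 0.849 A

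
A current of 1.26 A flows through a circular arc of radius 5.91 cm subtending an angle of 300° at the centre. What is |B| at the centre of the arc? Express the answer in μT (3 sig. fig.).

The Biot–Savart field of a circular arc at its centre is B = μ₀Iφ/(4πR), with φ = 5.236 rad.
B = (4π×10⁻⁷ × 1.26 × 5.236) / (4π × 0.0591) = 1.12×10⁻⁵ T.

B ≈ 11.2 μT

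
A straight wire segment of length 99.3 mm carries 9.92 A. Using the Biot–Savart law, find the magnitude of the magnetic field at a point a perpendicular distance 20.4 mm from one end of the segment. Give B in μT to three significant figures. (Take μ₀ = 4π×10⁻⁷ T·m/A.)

B ≈ 47.6 μT

For a finite straight segment, B = (μ₀I/4πd)(sinθ₁ + sinθ₂), where θ₁, θ₂ are the angles from the perpendicular to each end.
The perpendicular foot is at one end, so the two end-offsets along the wire are 0 and L = 0.0993 m.
sinθ₁ = 0/√(0²+0.0204²) = 0.0000; sinθ₂ = 0.0993/√(0.0993²+0.0204²) = 0.9795.
B = (4π×10⁻⁷ × 9.92) / (4π × 0.0204) × (0.0000 + 0.9795) = 4.76×10⁻⁵ T.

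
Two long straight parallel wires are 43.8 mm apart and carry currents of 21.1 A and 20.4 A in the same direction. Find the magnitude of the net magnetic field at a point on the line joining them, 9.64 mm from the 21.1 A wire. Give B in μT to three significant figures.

Each long wire gives B = μ₀I/(2πd). Distances are d₁ = 0.00964 m and d₂ = 0.03416 m.
B₁ = 4.38×10⁻⁴ T, B₂ = 1.19×10⁻⁴ T.
Between parallel currents the two contributions point in opposite directions, so they subtract. B = |B₁ − B₂| = |4.38×10⁻⁴ − 1.19×10⁻⁴| = 3.18×10⁻⁴ T.

B ≈ 318 μT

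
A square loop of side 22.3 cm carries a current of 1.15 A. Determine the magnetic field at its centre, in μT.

Each side is a finite straight segment at perpendicular distance d = a/(2 tan(π/4)) = 0.1115 m from the centre, with end-angles ±π/4.
One side contributes B₁ = (μ₀I/4πd)·2 sin(π/4) = 1.46×10⁻⁶ T.
All 4 sides add in the same direction: B = 4 × 1.46×10⁻⁶ = 5.83×10⁻⁶ T.

B ≈ 5.83 μT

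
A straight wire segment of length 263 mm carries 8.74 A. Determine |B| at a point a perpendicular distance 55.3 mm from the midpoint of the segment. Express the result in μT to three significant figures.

B ≈ 29.1 μT

For a finite straight segment, B = (μ₀I/4πd)(sinθ₁ + sinθ₂), where θ₁, θ₂ are the angles from the perpendicular to each end.
The perpendicular from the point meets the wire at its midpoint, so each end is L/2 = 0.1315 m away along the wire.
sinθ₁ = 0.1315/√(0.1315²+0.0553²) = 0.9218; sinθ₂ = 0.1315/√(0.1315²+0.0553²) = 0.9218.
B = (4π×10⁻⁷ × 8.74) / (4π × 0.0553) × (0.9218 + 0.9218) = 2.91×10⁻⁵ T.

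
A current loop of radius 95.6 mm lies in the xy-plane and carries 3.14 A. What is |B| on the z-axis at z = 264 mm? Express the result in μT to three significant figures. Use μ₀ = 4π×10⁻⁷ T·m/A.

On the axis of a circular loop, B = μ₀IR² / [2(R²+z²)^(3/2)].
R² + z² = (0.0956)² + (0.264)² = 0.07884 m², and (R²+z²)^(3/2) = 2.21×10⁻² m³.
B = (4π×10⁻⁷ × 3.14 × 0.009139) / (2 × 2.21×10⁻²) = 8.15×10⁻⁷ T.

B ≈ 0.815 μT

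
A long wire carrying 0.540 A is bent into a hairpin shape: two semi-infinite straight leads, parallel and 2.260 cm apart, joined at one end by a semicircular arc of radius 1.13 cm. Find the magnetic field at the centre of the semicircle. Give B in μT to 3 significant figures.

The semicircular arc contributes B_arc = μ₀I·π/(4πR) = μ₀I/(4R) = 1.50×10⁻⁵ T.
Each semi-infinite lead is at perpendicular distance R = 0.0113 m from the centre, with the perpendicular foot at its near end, so it contributes μ₀I/(4πR); both point the same way, together 9.56×10⁻⁶ T.
Arc and leads all point the same direction: B = 1.50×10⁻⁵ + 9.56×10⁻⁶ = 2.46×10⁻⁵ T.

B ≈ 24.6 μT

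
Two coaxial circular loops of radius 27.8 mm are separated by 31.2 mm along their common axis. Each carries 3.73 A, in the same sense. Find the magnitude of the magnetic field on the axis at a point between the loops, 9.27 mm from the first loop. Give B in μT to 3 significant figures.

B ≈ 113 μT

Each loop contributes B = μ₀IR²/[2(R²+z²)^(3/2)] on the axis, with z measured from that loop.
Loop 1 (z = 0.00927 m): B₁ = 7.20×10⁻⁵ T. Loop 2 (z = 0.02193 m): B₂ = 4.08×10⁻⁵ T.
The fields add: B = B₁ + B₂ = 1.13×10⁻⁴ T.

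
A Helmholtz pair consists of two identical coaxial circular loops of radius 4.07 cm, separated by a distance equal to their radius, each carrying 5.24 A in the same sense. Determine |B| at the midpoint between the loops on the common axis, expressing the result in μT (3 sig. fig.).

B ≈ 116 μT

Each loop contributes B = μ₀IR²/[2(R²+z²)^(3/2)] on the axis, with z measured from that loop.
Loop 1 (z = 0.02035 m): B₁ = 5.79×10⁻⁵ T. Loop 2 (z = 0.02035 m): B₂ = 5.79×10⁻⁵ T.
The fields add: B = B₁ + B₂ = 1.16×10⁻⁴ T.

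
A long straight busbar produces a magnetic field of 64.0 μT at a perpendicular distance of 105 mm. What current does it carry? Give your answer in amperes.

I ≈ 33.6 A

For a long straight wire B = μ₀I/(2πd), so I = 2πdB/μ₀.
I = 2π × 0.105 × 6.40×10⁻⁵ / (4π×10⁻⁷) = 33.6 A.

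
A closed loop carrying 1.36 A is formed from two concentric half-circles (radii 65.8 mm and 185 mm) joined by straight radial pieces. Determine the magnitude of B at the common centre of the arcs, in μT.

The radial connectors point toward the centre, so dl × r̂ = 0 and they contribute nothing.
Each semicircle gives μ₀I/(4R): inner arc 6.49×10⁻⁶ T, outer arc 2.31×10⁻⁶ T.
The two arcs carry current in opposite angular senses, so their fields oppose: B = |6.49×10⁻⁶ − 2.31×10⁻⁶| = 4.18×10⁻⁶ T.

B ≈ 4.18 μT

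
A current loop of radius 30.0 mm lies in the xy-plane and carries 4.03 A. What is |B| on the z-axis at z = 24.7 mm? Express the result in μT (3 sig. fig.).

On the axis of a circular loop, B = μ₀IR² / [2(R²+z²)^(3/2)].
R² + z² = (0.03)² + (0.0247)² = 0.00151 m², and (R²+z²)^(3/2) = 5.87×10⁻⁵ m³.
B = (4π×10⁻⁷ × 4.03 × 0.0009) / (2 × 5.87×10⁻⁵) = 3.88×10⁻⁵ T.

B ≈ 38.8 μT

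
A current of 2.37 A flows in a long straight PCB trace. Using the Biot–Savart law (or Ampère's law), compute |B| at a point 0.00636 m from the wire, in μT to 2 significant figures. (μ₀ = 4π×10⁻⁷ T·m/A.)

B ≈ 75 μT

For an infinitely long straight wire, B = μ₀I/(2πd).
B = (4π×10⁻⁷ × 2.37) / (2π × 0.00636) = 7.45×10⁻⁵ T.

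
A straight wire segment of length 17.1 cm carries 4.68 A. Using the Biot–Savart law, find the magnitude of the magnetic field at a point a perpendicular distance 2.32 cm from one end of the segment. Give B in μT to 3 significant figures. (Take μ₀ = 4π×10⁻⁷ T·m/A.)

B ≈ 20.0 μT

For a finite straight segment, B = (μ₀I/4πd)(sinθ₁ + sinθ₂), where θ₁, θ₂ are the angles from the perpendicular to each end.
The perpendicular foot is at one end, so the two end-offsets along the wire are 0 and L = 0.171 m.
sinθ₁ = 0/√(0²+0.0232²) = 0.0000; sinθ₂ = 0.171/√(0.171²+0.0232²) = 0.9909.
B = (4π×10⁻⁷ × 4.68) / (4π × 0.0232) × (0.0000 + 0.9909) = 2.00×10⁻⁵ T.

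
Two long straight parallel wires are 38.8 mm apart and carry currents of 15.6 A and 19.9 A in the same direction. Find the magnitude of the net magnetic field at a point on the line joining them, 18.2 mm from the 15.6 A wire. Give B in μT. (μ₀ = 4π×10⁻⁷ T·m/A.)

B ≈ 21.8 μT

Each long wire gives B = μ₀I/(2πd). Distances are d₁ = 0.0182 m and d₂ = 0.0206 m.
B₁ = 1.71×10⁻⁴ T, B₂ = 1.93×10⁻⁴ T.
Between parallel currents the two contributions point in opposite directions, so they subtract. B = |B₁ − B₂| = |1.71×10⁻⁴ − 1.93×10⁻⁴| = 2.18×10⁻⁵ T.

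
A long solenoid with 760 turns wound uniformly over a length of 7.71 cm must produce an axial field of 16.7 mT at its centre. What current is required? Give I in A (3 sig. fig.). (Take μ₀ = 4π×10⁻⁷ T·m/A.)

I ≈ 1.35 A

Inside a long solenoid B = μ₀nI with n = 9857 m⁻¹, so I = B/(μ₀n).
I = 1.67×10⁻² / (4π×10⁻⁷ × 9857) = 1.35 A.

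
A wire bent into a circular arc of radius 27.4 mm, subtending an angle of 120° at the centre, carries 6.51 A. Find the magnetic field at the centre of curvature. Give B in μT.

The Biot–Savart field of a circular arc at its centre is B = μ₀Iφ/(4πR), with φ = 2.094 rad.
B = (4π×10⁻⁷ × 6.51 × 2.094) / (4π × 0.0274) = 4.98×10⁻⁵ T.

B ≈ 49.8 μT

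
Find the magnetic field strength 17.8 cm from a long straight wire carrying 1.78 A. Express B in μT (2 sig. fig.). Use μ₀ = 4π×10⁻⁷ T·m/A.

For an infinitely long straight wire, B = μ₀I/(2πd).
B = (4π×10⁻⁷ × 1.78) / (2π × 0.178) = 2.00×10⁻⁶ T.

B ≈ 2.0 μT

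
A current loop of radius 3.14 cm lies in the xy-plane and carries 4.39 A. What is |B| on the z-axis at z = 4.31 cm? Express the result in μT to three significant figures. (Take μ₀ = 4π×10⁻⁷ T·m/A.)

On the axis of a circular loop, B = μ₀IR² / [2(R²+z²)^(3/2)].
R² + z² = (0.0314)² + (0.0431)² = 0.002844 m², and (R²+z²)^(3/2) = 1.52×10⁻⁴ m³.
B = (4π×10⁻⁷ × 4.39 × 0.000986) / (2 × 1.52×10⁻⁴) = 1.79×10⁻⁵ T.

B ≈ 17.9 μT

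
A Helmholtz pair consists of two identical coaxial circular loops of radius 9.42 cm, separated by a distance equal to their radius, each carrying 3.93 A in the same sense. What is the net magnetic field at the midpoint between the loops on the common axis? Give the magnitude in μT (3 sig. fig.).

B ≈ 37.5 μT

Each loop contributes B = μ₀IR²/[2(R²+z²)^(3/2)] on the axis, with z measured from that loop.
Loop 1 (z = 0.0471 m): B₁ = 1.88×10⁻⁵ T. Loop 2 (z = 0.0471 m): B₂ = 1.88×10⁻⁵ T.
The fields add: B = B₁ + B₂ = 3.75×10⁻⁵ T.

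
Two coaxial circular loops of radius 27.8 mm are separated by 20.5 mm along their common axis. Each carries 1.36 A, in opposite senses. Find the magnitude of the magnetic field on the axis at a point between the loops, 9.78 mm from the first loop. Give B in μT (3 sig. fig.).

Each loop contributes B = μ₀IR²/[2(R²+z²)^(3/2)] on the axis, with z measured from that loop.
Loop 1 (z = 0.00978 m): B₁ = 2.58×10⁻⁵ T. Loop 2 (z = 0.01072 m): B₂ = 2.50×10⁻⁵ T.
The fields oppose: B = |B₁ − B₂| = 8.36×10⁻⁷ T.

B ≈ 0.836 μT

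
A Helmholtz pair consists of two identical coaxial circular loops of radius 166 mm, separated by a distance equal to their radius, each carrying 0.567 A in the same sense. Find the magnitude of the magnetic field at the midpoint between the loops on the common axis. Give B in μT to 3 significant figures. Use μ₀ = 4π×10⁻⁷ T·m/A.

Each loop contributes B = μ₀IR²/[2(R²+z²)^(3/2)] on the axis, with z measured from that loop.
Loop 1 (z = 0.083 m): B₁ = 1.54×10⁻⁶ T. Loop 2 (z = 0.083 m): B₂ = 1.54×10⁻⁶ T.
The fields add: B = B₁ + B₂ = 3.07×10⁻⁶ T.

B ≈ 3.07 μT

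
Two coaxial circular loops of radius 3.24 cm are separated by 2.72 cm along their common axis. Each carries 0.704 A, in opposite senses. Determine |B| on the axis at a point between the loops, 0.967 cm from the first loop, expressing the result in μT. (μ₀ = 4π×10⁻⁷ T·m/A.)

B ≈ 2.72 μT

Each loop contributes B = μ₀IR²/[2(R²+z²)^(3/2)] on the axis, with z measured from that loop.
Loop 1 (z = 0.00967 m): B₁ = 1.20×10⁻⁵ T. Loop 2 (z = 0.01753 m): B₂ = 9.29×10⁻⁶ T.
The fields oppose: B = |B₁ − B₂| = 2.72×10⁻⁶ T.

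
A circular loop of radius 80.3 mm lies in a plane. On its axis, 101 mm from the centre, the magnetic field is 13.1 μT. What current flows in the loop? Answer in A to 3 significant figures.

I ≈ 6.95 A

On the axis of a loop, B = μ₀IR²/[2(R²+z²)^(3/2)], so I = 2B(R²+z²)^(3/2)/(μ₀R²).
R² + z² = 0.006448 + 0.0102 = 0.01665 m²; raised to 3/2 gives 2.15×10⁻³ m³.
I = 2 × 1.31×10⁻⁵ × 2.15×10⁻³ / (1.26×10⁻⁶ × 0.006448) = 6.95 A.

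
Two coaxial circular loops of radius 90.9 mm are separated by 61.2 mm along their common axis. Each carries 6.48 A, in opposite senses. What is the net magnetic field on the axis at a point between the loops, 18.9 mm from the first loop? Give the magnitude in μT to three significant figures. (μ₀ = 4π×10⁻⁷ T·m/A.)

Each loop contributes B = μ₀IR²/[2(R²+z²)^(3/2)] on the axis, with z measured from that loop.
Loop 1 (z = 0.0189 m): B₁ = 4.20×10⁻⁵ T. Loop 2 (z = 0.0423 m): B₂ = 3.34×10⁻⁵ T.
The fields oppose: B = |B₁ − B₂| = 8.66×10⁻⁶ T.

B ≈ 8.66 μT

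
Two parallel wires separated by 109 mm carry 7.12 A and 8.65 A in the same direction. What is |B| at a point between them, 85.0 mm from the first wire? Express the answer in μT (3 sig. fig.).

B ≈ 55.3 μT

Each long wire gives B = μ₀I/(2πd). Distances are d₁ = 0.085 m and d₂ = 0.024 m.
B₁ = 1.68×10⁻⁵ T, B₂ = 7.21×10⁻⁵ T.
Between parallel currents the two contributions point in opposite directions, so they subtract. B = |B₁ − B₂| = |1.68×10⁻⁵ − 7.21×10⁻⁵| = 5.53×10⁻⁵ T.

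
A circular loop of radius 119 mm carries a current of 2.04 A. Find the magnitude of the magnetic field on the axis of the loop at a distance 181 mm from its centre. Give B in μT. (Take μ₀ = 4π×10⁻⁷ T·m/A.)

B ≈ 1.79 μT

On the axis of a circular loop, B = μ₀IR² / [2(R²+z²)^(3/2)].
R² + z² = (0.119)² + (0.181)² = 0.04692 m², and (R²+z²)^(3/2) = 1.02×10⁻² m³.
B = (4π×10⁻⁷ × 2.04 × 0.01416) / (2 × 1.02×10⁻²) = 1.79×10⁻⁶ T.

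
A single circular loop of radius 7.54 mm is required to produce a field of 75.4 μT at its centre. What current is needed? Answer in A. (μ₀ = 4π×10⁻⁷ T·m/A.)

At the centre of a circular loop B = μ₀I/(2R), so I = 2RB/μ₀.
With R = 0.00754 m, I = 2 × 0.00754 × 7.54×10⁻⁵ / (4π×10⁻⁷) = 0.905 A.

I ≈ 0.905 A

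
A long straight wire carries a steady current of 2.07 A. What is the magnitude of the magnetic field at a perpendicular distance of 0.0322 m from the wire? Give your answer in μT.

B ≈ 12.9 μT

For an infinitely long straight wire, B = μ₀I/(2πd).
B = (4π×10⁻⁷ × 2.07) / (2π × 0.0322) = 1.29×10⁻⁵ T.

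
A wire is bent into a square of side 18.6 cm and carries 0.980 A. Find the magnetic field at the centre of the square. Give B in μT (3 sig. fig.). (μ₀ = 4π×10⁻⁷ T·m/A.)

B ≈ 5.96 μT

Each side is a finite straight segment at perpendicular distance d = a/(2 tan(π/4)) = 0.093 m from the centre, with end-angles ±π/4.
One side contributes B₁ = (μ₀I/4πd)·2 sin(π/4) = 1.49×10⁻⁶ T.
All 4 sides add in the same direction: B = 4 × 1.49×10⁻⁶ = 5.96×10⁻⁶ T.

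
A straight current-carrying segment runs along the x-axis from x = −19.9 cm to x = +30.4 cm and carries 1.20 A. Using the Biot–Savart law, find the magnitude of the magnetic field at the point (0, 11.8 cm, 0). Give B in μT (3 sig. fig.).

For a finite straight segment, B = (μ₀I/4πd)(sinθ₁ + sinθ₂), where θ₁, θ₂ are the angles from the perpendicular to each end.
The perpendicular distance is d = 0.118 m; the end-offsets along the wire are a = 0.199 m and b = 0.304 m.
sinθ₁ = 0.199/√(0.199²+0.118²) = 0.8602; sinθ₂ = 0.304/√(0.304²+0.118²) = 0.9322.
B = (4π×10⁻⁷ × 1.20) / (4π × 0.118) × (0.8602 + 0.9322) = 1.82×10⁻⁶ T.

B ≈ 1.82 μT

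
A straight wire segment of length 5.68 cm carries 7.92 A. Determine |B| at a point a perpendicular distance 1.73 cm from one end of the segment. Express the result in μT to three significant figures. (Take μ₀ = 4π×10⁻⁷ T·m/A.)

For a finite straight segment, B = (μ₀I/4πd)(sinθ₁ + sinθ₂), where θ₁, θ₂ are the angles from the perpendicular to each end.
The perpendicular foot is at one end, so the two end-offsets along the wire are 0 and L = 0.0568 m.
sinθ₁ = 0/√(0²+0.0173²) = 0.0000; sinθ₂ = 0.0568/√(0.0568²+0.0173²) = 0.9566.
B = (4π×10⁻⁷ × 7.92) / (4π × 0.0173) × (0.0000 + 0.9566) = 4.38×10⁻⁵ T.

B ≈ 43.8 μT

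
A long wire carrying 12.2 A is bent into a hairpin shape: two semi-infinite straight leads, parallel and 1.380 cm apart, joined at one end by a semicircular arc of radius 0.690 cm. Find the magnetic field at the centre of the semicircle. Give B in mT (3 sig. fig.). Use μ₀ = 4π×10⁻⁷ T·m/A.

The semicircular arc contributes B_arc = μ₀I·π/(4πR) = μ₀I/(4R) = 5.55×10⁻⁴ T.
Each semi-infinite lead is at perpendicular distance R = 0.0069 m from the centre, with the perpendicular foot at its near end, so it contributes μ₀I/(4πR); both point the same way, together 3.54×10⁻⁴ T.
Arc and leads all point the same direction: B = 5.55×10⁻⁴ + 3.54×10⁻⁴ = 9.09×10⁻⁴ T.

B ≈ 0.909 mT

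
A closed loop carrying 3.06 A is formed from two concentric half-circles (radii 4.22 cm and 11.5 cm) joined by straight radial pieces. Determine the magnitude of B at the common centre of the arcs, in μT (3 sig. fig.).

The radial connectors point toward the centre, so dl × r̂ = 0 and they contribute nothing.
Each semicircle gives μ₀I/(4R): inner arc 2.28×10⁻⁵ T, outer arc 8.36×10⁻⁶ T.
The two arcs carry current in opposite angular senses, so their fields oppose: B = |2.28×10⁻⁵ − 8.36×10⁻⁶| = 1.44×10⁻⁵ T.

B ≈ 14.4 μT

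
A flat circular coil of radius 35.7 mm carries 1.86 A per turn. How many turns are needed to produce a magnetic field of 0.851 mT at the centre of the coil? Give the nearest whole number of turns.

N = 26

For an N-turn coil, B = Nμ₀I/(2R). A single turn gives B₁ = 3.27×10⁻⁵ T with R = 0.0357 m.
N = B/B₁ = 8.51×10⁻⁴ / 3.27×10⁻⁵ = 26.00.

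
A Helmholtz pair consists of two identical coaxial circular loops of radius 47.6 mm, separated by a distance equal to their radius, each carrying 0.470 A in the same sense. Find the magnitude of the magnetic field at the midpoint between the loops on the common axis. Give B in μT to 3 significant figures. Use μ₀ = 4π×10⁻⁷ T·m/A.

B ≈ 8.88 μT

Each loop contributes B = μ₀IR²/[2(R²+z²)^(3/2)] on the axis, with z measured from that loop.
Loop 1 (z = 0.0238 m): B₁ = 4.44×10⁻⁶ T. Loop 2 (z = 0.0238 m): B₂ = 4.44×10⁻⁶ T.
The fields add: B = B₁ + B₂ = 8.88×10⁻⁶ T.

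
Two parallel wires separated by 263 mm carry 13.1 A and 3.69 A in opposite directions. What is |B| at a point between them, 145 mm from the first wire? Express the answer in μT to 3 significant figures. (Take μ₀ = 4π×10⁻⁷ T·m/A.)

Each long wire gives B = μ₀I/(2πd). Distances are d₁ = 0.145 m and d₂ = 0.118 m.
B₁ = 1.81×10⁻⁵ T, B₂ = 6.25×10⁻⁶ T.
Between antiparallel currents both contributions point the same way, so they add. B = B₁ + B₂ = 1.81×10⁻⁵ + 6.25×10⁻⁶ = 2.43×10⁻⁵ T.

B ≈ 24.3 μT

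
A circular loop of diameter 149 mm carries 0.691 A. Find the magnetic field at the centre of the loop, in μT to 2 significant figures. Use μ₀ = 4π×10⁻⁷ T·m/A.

B ≈ 5.8 μT

At the centre of a circular loop the Biot–Savart law gives B = μ₀I/(2R) (so R = 0.0745 m).
B = (4π×10⁻⁷ × 0.691) / (2 × 0.0745) = 5.83×10⁻⁶ T.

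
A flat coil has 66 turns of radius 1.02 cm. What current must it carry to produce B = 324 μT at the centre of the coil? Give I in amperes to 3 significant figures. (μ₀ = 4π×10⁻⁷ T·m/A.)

I ≈ 0.0797 A

For an N-turn coil, B = Nμ₀I/(2R) with R = 0.0102 m, so I = 2RB/(Nμ₀) = 2 × 0.0102 × 3.24×10⁻⁴ / (66 × 4π×10⁻⁷) = 7.97×10⁻² A.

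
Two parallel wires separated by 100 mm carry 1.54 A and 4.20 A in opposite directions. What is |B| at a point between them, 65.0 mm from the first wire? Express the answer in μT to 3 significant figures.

Each long wire gives B = μ₀I/(2πd). Distances are d₁ = 0.065 m and d₂ = 0.035 m.
B₁ = 4.74×10⁻⁶ T, B₂ = 2.40×10⁻⁵ T.
Between antiparallel currents both contributions point the same way, so they add. B = B₁ + B₂ = 4.74×10⁻⁶ + 2.40×10⁻⁵ = 2.87×10⁻⁵ T.

B ≈ 28.7 μT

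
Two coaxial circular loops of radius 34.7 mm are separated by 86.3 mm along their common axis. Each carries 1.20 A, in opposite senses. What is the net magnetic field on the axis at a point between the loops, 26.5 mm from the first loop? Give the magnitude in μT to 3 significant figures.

B ≈ 8.16 μT

Each loop contributes B = μ₀IR²/[2(R²+z²)^(3/2)] on the axis, with z measured from that loop.
Loop 1 (z = 0.0265 m): B₁ = 1.09×10⁻⁵ T. Loop 2 (z = 0.0598 m): B₂ = 2.75×10⁻⁶ T.
The fields oppose: B = |B₁ − B₂| = 8.16×10⁻⁶ T.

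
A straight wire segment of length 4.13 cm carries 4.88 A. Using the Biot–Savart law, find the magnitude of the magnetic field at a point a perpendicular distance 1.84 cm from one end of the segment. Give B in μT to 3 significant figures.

B ≈ 24.2 μT

For a finite straight segment, B = (μ₀I/4πd)(sinθ₁ + sinθ₂), where θ₁, θ₂ are the angles from the perpendicular to each end.
The perpendicular foot is at one end, so the two end-offsets along the wire are 0 and L = 0.0413 m.
sinθ₁ = 0/√(0²+0.0184²) = 0.0000; sinθ₂ = 0.0413/√(0.0413²+0.0184²) = 0.9134.
B = (4π×10⁻⁷ × 4.88) / (4π × 0.0184) × (0.0000 + 0.9134) = 2.42×10⁻⁵ T.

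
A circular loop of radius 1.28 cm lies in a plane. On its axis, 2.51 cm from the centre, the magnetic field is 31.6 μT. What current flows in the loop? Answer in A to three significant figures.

I ≈ 6.87 A

On the axis of a loop, B = μ₀IR²/[2(R²+z²)^(3/2)], so I = 2B(R²+z²)^(3/2)/(μ₀R²).
R² + z² = 0.0001638 + 0.00063 = 0.0007938 m²; raised to 3/2 gives 2.24×10⁻⁵ m³.
I = 2 × 3.16×10⁻⁵ × 2.24×10⁻⁵ / (1.26×10⁻⁶ × 0.0001638) = 6.87 A.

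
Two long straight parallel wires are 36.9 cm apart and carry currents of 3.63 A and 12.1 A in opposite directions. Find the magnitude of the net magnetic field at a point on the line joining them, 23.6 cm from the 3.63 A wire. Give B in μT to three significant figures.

Each long wire gives B = μ₀I/(2πd). Distances are d₁ = 0.236 m and d₂ = 0.133 m.
B₁ = 3.08×10⁻⁶ T, B₂ = 1.82×10⁻⁵ T.
Between antiparallel currents both contributions point the same way, so they add. B = B₁ + B₂ = 3.08×10⁻⁶ + 1.82×10⁻⁵ = 2.13×10⁻⁵ T.

B ≈ 21.3 μT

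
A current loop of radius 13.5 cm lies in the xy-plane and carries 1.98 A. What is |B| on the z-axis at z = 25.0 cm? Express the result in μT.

B ≈ 0.989 μT

On the axis of a circular loop, B = μ₀IR² / [2(R²+z²)^(3/2)].
R² + z² = (0.135)² + (0.25)² = 0.08073 m², and (R²+z²)^(3/2) = 2.29×10⁻² m³.
B = (4π×10⁻⁷ × 1.98 × 0.01823) / (2 × 2.29×10⁻²) = 9.89×10⁻⁷ T.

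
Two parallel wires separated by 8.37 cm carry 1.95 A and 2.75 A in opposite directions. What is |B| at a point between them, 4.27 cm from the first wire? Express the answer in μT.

B ≈ 22.5 μT

Each long wire gives B = μ₀I/(2πd). Distances are d₁ = 0.0427 m and d₂ = 0.041 m.
B₁ = 9.13×10⁻⁶ T, B₂ = 1.34×10⁻⁵ T.
Between antiparallel currents both contributions point the same way, so they add. B = B₁ + B₂ = 9.13×10⁻⁶ + 1.34×10⁻⁵ = 2.25×10⁻⁵ T.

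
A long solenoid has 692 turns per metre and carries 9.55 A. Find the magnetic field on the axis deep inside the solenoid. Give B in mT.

Inside a long solenoid, B = μ₀nI with n = 692 turns/m.
B = 4π×10⁻⁷ × 692 × 9.55 = 8.30×10⁻³ T.

B ≈ 8.30 mT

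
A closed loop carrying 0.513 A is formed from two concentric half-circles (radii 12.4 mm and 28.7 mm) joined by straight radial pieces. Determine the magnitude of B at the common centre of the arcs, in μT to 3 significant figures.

The radial connectors point toward the centre, so dl × r̂ = 0 and they contribute nothing.
Each semicircle gives μ₀I/(4R): inner arc 1.30×10⁻⁵ T, outer arc 5.62×10⁻⁶ T.
The two arcs carry current in opposite angular senses, so their fields oppose: B = |1.30×10⁻⁵ − 5.62×10⁻⁶| = 7.38×10⁻⁶ T.

B ≈ 7.38 μT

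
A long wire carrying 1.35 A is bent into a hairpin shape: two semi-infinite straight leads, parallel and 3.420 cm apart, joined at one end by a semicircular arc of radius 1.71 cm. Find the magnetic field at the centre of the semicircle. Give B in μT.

The semicircular arc contributes B_arc = μ₀I·π/(4πR) = μ₀I/(4R) = 2.48×10⁻⁵ T.
Each semi-infinite lead is at perpendicular distance R = 0.0171 m from the centre, with the perpendicular foot at its near end, so it contributes μ₀I/(4πR); both point the same way, together 1.58×10⁻⁵ T.
Arc and leads all point the same direction: B = 2.48×10⁻⁵ + 1.58×10⁻⁵ = 4.06×10⁻⁵ T.

B ≈ 40.6 μT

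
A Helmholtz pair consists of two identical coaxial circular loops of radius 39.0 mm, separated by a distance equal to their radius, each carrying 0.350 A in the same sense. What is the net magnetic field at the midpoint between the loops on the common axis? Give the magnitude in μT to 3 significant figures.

B ≈ 8.07 μT

Each loop contributes B = μ₀IR²/[2(R²+z²)^(3/2)] on the axis, with z measured from that loop.
Loop 1 (z = 0.0195 m): B₁ = 4.03×10⁻⁶ T. Loop 2 (z = 0.0195 m): B₂ = 4.03×10⁻⁶ T.
The fields add: B = B₁ + B₂ = 8.07×10⁻⁶ T.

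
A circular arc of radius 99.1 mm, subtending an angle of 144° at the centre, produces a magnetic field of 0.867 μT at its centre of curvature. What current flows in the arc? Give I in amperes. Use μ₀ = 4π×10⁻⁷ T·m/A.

I ≈ 0.342 A

For a circular arc, B = μ₀Iφ/(4πR) with φ in radians; here φ = 2.513 rad.
So I = 4πRB/(μ₀φ) = 4π × 0.0991 × 8.67×10⁻⁷ / (4π×10⁻⁷ × 2.513) = 0.342 A.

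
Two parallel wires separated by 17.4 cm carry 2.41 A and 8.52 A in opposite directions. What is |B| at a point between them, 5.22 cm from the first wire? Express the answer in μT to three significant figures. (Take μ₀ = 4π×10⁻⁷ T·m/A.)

Each long wire gives B = μ₀I/(2πd). Distances are d₁ = 0.0522 m and d₂ = 0.1218 m.
B₁ = 9.23×10⁻⁶ T, B₂ = 1.40×10⁻⁵ T.
Between antiparallel currents both contributions point the same way, so they add. B = B₁ + B₂ = 9.23×10⁻⁶ + 1.40×10⁻⁵ = 2.32×10⁻⁵ T.

B ≈ 23.2 μT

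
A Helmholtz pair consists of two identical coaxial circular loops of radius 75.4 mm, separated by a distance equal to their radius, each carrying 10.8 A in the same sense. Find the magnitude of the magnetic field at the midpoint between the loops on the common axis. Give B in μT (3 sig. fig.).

Each loop contributes B = μ₀IR²/[2(R²+z²)^(3/2)] on the axis, with z measured from that loop.
Loop 1 (z = 0.0377 m): B₁ = 6.44×10⁻⁵ T. Loop 2 (z = 0.0377 m): B₂ = 6.44×10⁻⁵ T.
The fields add: B = B₁ + B₂ = 1.29×10⁻⁴ T.

B ≈ 129 μT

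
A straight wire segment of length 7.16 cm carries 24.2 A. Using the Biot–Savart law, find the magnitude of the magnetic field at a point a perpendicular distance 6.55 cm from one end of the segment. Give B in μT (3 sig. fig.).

B ≈ 27.3 μT

For a finite straight segment, B = (μ₀I/4πd)(sinθ₁ + sinθ₂), where θ₁, θ₂ are the angles from the perpendicular to each end.
The perpendicular foot is at one end, so the two end-offsets along the wire are 0 and L = 0.0716 m.
sinθ₁ = 0/√(0²+0.0655²) = 0.0000; sinθ₂ = 0.0716/√(0.0716²+0.0655²) = 0.7378.
B = (4π×10⁻⁷ × 24.2) / (4π × 0.0655) × (0.0000 + 0.7378) = 2.73×10⁻⁵ T.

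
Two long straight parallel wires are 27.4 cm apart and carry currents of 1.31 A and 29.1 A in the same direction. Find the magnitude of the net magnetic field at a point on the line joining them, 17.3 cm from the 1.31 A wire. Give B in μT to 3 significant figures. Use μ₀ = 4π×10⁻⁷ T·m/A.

Each long wire gives B = μ₀I/(2πd). Distances are d₁ = 0.173 m and d₂ = 0.101 m.
B₁ = 1.51×10⁻⁶ T, B₂ = 5.76×10⁻⁵ T.
Between parallel currents the two contributions point in opposite directions, so they subtract. B = |B₁ − B₂| = |1.51×10⁻⁶ − 5.76×10⁻⁵| = 5.61×10⁻⁵ T.

B ≈ 56.1 μT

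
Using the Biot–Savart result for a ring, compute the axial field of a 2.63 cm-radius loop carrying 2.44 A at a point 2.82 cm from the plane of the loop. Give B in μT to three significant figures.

B ≈ 18.5 μT

On the axis of a circular loop, B = μ₀IR² / [2(R²+z²)^(3/2)].
R² + z² = (0.0263)² + (0.0282)² = 0.001487 m², and (R²+z²)^(3/2) = 5.73×10⁻⁵ m³.
B = (4π×10⁻⁷ × 2.44 × 0.0006917) / (2 × 5.73×10⁻⁵) = 1.85×10⁻⁵ T.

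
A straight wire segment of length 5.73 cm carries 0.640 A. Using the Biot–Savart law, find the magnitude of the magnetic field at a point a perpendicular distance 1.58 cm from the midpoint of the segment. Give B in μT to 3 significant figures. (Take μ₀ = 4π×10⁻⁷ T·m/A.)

B ≈ 7.09 μT

For a finite straight segment, B = (μ₀I/4πd)(sinθ₁ + sinθ₂), where θ₁, θ₂ are the angles from the perpendicular to each end.
The perpendicular from the point meets the wire at its midpoint, so each end is L/2 = 0.02865 m away along the wire.
sinθ₁ = 0.02865/√(0.02865²+0.0158²) = 0.8757; sinθ₂ = 0.02865/√(0.02865²+0.0158²) = 0.8757.
B = (4π×10⁻⁷ × 0.640) / (4π × 0.0158) × (0.8757 + 0.8757) = 7.09×10⁻⁶ T.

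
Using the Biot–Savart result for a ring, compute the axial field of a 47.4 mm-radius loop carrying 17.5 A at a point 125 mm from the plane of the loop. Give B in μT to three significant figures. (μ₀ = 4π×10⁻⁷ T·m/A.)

B ≈ 10.3 μT

On the axis of a circular loop, B = μ₀IR² / [2(R²+z²)^(3/2)].
R² + z² = (0.0474)² + (0.125)² = 0.01787 m², and (R²+z²)^(3/2) = 2.39×10⁻³ m³.
B = (4π×10⁻⁷ × 17.5 × 0.002247) / (2 × 2.39×10⁻³) = 1.03×10⁻⁵ T.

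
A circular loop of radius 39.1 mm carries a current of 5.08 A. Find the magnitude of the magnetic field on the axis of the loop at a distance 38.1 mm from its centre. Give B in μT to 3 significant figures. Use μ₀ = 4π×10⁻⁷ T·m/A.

B ≈ 30.0 μT

On the axis of a circular loop, B = μ₀IR² / [2(R²+z²)^(3/2)].
R² + z² = (0.0391)² + (0.0381)² = 0.00298 m², and (R²+z²)^(3/2) = 1.63×10⁻⁴ m³.
B = (4π×10⁻⁷ × 5.08 × 0.001529) / (2 × 1.63×10⁻⁴) = 3.00×10⁻⁵ T.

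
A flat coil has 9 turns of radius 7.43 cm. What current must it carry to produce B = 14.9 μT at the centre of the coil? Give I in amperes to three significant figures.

I ≈ 0.196 A

For an N-turn coil, B = Nμ₀I/(2R) with R = 0.0743 m, so I = 2RB/(Nμ₀) = 2 × 0.0743 × 1.49×10⁻⁵ / (9 × 4π×10⁻⁷) = 0.196 A.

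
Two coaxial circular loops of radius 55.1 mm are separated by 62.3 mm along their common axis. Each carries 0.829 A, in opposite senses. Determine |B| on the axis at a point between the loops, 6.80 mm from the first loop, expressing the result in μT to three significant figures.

Each loop contributes B = μ₀IR²/[2(R²+z²)^(3/2)] on the axis, with z measured from that loop.
Loop 1 (z = 0.0068 m): B₁ = 9.24×10⁻⁶ T. Loop 2 (z = 0.0555 m): B₂ = 3.31×10⁻⁶ T.
The fields oppose: B = |B₁ − B₂| = 5.94×10⁻⁶ T.

B ≈ 5.94 μT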